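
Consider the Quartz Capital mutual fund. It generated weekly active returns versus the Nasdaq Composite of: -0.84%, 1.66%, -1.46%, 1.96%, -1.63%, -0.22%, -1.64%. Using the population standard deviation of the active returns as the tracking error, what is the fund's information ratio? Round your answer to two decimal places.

-0.22

Mean return μ = -2.170 / 7 = -0.3100%
Σ(r − μ)² = (-0.84 − (-0.3100))² + (1.66 − (-0.3100))² + (-1.46 − (-0.3100))² + … = 14.1566
population σ = √(14.1566 / 7) = √2.0224 = 1.4221%
IR = μ / tracking error = -0.3100 / 1.4221 = -0.2180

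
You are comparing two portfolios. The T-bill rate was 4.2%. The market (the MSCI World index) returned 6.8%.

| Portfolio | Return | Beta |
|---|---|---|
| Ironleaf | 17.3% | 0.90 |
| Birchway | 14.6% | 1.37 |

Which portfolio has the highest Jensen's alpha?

Ironleaf

Ironleaf: α = 17.3% − [4.2% + 0.90 × (6.8% − 4.2%)] = 10.760
Birchway: α = 14.6% − [4.2% + 1.37 × (6.8% − 4.2%)] = 6.838
Highest: Ironleaf (10.760).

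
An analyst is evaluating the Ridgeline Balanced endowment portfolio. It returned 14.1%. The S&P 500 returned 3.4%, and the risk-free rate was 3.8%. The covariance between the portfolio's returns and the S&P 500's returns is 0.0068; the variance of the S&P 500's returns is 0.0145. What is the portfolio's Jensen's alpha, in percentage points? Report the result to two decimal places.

β = Cov / Var = 0.0068 / 0.0145 = 0.4690
E[R] = Rf + β(Rm − Rf) = 3.8% + 0.4690 × (3.4% − 3.8%) = 3.6124%
α = Rp − E[R] = 14.1% − 3.6124% = 10.4876

10.49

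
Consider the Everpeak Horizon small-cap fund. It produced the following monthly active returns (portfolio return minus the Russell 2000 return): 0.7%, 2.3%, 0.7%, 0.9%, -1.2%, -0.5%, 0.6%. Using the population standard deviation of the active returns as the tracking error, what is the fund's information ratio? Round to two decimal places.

0.49

Mean return μ = 3.50 / 7 = 0.5000%
Population std dev = √[7.3800 / 7] = 1.0268%
IR = μ / tracking error = 0.5000 / 1.0268 = 0.4869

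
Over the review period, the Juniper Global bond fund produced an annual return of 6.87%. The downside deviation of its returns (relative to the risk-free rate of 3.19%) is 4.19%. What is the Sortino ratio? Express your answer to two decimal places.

0.88

Sortino = (Rp − Rf) / σd = (6.87% − 3.19%) / 4.19% = 3.68% / 4.19% = 0.8783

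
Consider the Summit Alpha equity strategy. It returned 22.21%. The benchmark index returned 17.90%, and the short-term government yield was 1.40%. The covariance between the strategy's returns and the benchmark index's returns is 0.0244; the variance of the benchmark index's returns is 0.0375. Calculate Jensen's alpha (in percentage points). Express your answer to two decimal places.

β = Cov / Var = 0.0244 / 0.0375 = 0.6507
E[R] = Rf + β(Rm − Rf) = 1.40% + 0.6507 × (17.90% − 1.40%) = 12.1366%
α = Rp − E[R] = 22.21% − 12.1366% = 10.0734

10.07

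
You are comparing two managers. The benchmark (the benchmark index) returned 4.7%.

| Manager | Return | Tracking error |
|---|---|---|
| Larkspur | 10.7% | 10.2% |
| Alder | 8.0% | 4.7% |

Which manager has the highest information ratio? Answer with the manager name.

Larkspur: IR = (10.7% − 4.7%) / 10.2% = 0.588
Alder: IR = (8.0% − 4.7%) / 4.7% = 0.702
Highest: Alder (0.702).

Alder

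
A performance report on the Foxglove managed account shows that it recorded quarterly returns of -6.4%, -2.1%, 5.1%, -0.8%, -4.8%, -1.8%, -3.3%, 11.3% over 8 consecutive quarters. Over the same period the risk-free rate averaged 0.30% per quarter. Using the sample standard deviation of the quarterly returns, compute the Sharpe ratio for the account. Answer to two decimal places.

-0.11

Mean return μ = -2.80 / 8 = -0.3500%
Σ(r − μ)² = (-6.4 − (-0.3500))² + (-2.1 − (-0.3500))² + (5.1 − (-0.3500))² + … = 235.9000
σ = √[235.9000 / 7] = 5.8052%
Sharpe = (μ − rf) / σ = (-0.3500 − 0.3) / 5.8052 = -0.6500 / 5.8052 = -0.1120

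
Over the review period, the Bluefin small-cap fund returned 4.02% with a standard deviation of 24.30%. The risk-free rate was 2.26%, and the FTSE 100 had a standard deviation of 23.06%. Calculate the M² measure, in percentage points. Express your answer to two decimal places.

3.93

Sharpe = (Rp − Rf) / σp = (4.02% − 2.26%) / 24.30% = 0.0724
M² = Rf + Sharpe × σm = 2.26% + 0.0724 × 23.06% = 3.9295%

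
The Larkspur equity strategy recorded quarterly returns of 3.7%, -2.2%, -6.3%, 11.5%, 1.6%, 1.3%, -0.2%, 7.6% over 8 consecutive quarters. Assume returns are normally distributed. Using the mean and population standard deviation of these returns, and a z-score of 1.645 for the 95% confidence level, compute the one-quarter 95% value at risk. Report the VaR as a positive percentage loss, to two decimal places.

r̄ = (3.7 − 2.2 − 6.3 + 11.5 + 1.6 + 1.3 − 0.2 + 7.6) / 8 = 17.00 / 8 = 2.1250%
Σ(r − r̄)² = 216.3950; population σ = √(216.3950/8) = 5.2009%
VaR = −(r̄ − z·σ) = −(2.1250 − 1.645 × 5.2009) = −(-6.4305) = 6.4305%

6.43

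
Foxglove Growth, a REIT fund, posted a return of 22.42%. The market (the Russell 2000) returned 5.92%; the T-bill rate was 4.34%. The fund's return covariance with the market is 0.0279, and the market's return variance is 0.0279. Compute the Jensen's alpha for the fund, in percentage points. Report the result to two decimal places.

β = Cov / Var = 0.0279 / 0.0279 = 1.0000
E[R] = Rf + β(Rm − Rf) = 4.34% + 1.0000 × (5.92% − 4.34%) = 5.9200%
α = Rp − E[R] = 22.42% − 5.9200% = 16.5000

16.50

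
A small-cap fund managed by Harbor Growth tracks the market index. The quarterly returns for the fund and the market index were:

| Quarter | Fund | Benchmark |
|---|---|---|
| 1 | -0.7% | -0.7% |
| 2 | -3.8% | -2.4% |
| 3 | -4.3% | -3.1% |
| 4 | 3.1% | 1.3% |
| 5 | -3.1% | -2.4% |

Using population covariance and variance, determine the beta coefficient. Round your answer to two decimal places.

r̄p = -1.7600%,  r̄m = -1.4600%
Cov = Σ(rp − r̄p)(rm − r̄m) / 5 = 4.3124
Var(rm) = Σ(rm − r̄m)² / 5 = 2.5304
β = Cov / Var = 4.3124 / 2.5304 = 1.7042

1.70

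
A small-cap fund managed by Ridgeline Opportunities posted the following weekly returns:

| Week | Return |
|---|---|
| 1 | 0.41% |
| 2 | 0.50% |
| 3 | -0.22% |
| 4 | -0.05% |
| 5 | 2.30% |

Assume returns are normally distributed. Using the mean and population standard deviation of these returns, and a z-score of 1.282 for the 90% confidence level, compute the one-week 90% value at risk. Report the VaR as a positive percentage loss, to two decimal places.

μ = (0.41 + 0.5 − 0.22 − 0.05 + 2.3) / 5 = 2.940 / 5 = 0.5880%
Σ(r − μ)² = (0.41 − 0.5880)² + (0.5 − 0.5880)² + … = 4.0303
σ = √[4.0303 / 5] = 0.8978%
VaR = −(μ − z·σ) = −(0.5880 − 1.282 × 0.8978) = −(-0.5630) = 0.5630%

0.56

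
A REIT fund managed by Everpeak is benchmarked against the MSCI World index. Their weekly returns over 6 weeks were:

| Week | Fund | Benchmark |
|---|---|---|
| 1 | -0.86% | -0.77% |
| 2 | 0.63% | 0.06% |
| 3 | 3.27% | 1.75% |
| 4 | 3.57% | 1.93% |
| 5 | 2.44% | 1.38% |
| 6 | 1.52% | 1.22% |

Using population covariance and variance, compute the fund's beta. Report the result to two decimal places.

1.56

r̄p = 1.7617%,  r̄m = 0.9283%
Cov = Σ(rp − r̄p)(rm − r̄m) / 6 = 1.4536
Var(rm) = Σ(rm − r̄m)² / 6 = 0.9343
β = Cov / Var = 1.4536 / 0.9343 = 1.5558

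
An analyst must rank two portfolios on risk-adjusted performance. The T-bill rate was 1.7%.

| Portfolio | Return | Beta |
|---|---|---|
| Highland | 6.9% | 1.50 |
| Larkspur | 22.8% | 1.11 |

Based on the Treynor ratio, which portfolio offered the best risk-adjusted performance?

Larkspur

Highland: Treynor = (6.9% − 1.7%) / 1.50 = 3.467
Larkspur: Treynor = (22.8% − 1.7%) / 1.11 = 19.009
Highest: Larkspur (19.009).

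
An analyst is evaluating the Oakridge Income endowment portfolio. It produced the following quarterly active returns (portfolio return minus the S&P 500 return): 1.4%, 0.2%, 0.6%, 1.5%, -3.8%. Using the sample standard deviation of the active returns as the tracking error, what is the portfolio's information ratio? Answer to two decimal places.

r̄ = (1.4 + 0.2 + 0.6 + 1.5 − 3.8) / 5 = -0.10 / 5 = -0.0200%
Sample std dev = √[19.0480 / 4] = 2.1822%
IR = r̄ / tracking error = -0.0200 / 2.1822 = -0.0092

-0.01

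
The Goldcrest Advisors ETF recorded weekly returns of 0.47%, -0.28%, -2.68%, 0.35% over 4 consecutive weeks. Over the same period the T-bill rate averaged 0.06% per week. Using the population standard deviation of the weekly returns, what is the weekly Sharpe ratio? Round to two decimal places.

r̄ = (0.47 − 0.28 − 2.68 + 0.35) / 4 = -2.140 / 4 = -0.5350%
Population std dev = √[6.4593 / 4] = 1.2708%
Sharpe = (r̄ − rf) / σ = (-0.5350 − 0.06) / 1.2708 = -0.5950 / 1.2708 = -0.4682

-0.47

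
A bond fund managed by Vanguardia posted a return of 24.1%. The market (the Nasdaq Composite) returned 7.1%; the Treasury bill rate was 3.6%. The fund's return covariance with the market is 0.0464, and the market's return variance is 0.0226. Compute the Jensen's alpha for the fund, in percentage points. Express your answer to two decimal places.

13.31

β = Cov / Var = 0.0464 / 0.0226 = 2.0531
E[R] = Rf + β(Rm − Rf) = 3.6% + 2.0531 × (7.1% − 3.6%) = 10.7859%
α = Rp − E[R] = 24.1% − 10.7859% = 13.3141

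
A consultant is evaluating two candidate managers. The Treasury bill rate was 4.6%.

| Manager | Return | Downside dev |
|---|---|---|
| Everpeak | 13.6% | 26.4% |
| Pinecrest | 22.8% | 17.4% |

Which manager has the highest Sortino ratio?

Everpeak: Sortino ratio = (13.6% − 4.6%) / 26.4% = 0.341
Pinecrest: Sortino ratio = (22.8% − 4.6%) / 17.4% = 1.046
Highest: Pinecrest (1.046).

Pinecrest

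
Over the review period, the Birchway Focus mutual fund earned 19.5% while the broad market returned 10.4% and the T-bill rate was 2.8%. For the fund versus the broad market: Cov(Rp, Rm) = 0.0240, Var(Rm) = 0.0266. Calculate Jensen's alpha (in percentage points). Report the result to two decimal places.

9.84

β = Cov / Var = 0.0240 / 0.0266 = 0.9023
E[R] = Rf + β(Rm − Rf) = 2.8% + 0.9023 × (10.4% − 2.8%) = 9.6575%
α = Rp − E[R] = 19.5% − 9.6575% = 9.8425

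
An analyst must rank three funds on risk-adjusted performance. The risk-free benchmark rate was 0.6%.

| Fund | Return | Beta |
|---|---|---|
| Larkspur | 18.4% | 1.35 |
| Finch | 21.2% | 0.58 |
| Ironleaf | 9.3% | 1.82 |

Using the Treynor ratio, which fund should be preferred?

Larkspur: Treynor = (18.4% − 0.6%) / 1.35 = 13.185
Finch: Treynor = (21.2% − 0.6%) / 0.58 = 35.517
Ironleaf: Treynor = (9.3% − 0.6%) / 1.82 = 4.780
Highest: Finch (35.517).

Finch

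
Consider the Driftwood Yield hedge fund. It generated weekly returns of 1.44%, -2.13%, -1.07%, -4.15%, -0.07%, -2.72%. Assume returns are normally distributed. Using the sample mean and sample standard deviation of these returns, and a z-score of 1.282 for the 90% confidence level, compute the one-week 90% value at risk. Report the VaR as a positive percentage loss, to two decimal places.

4.00

Mean return r̄ = -8.700 / 6 = -1.4500%
Σ(r − r̄)² = (1.44 − (-1.4500))² + (-2.13 − (-1.4500))² + (-1.07 − (-1.4500))² + … = 19.7662
σ = √[19.7662 / 5] = 1.9883%
VaR = −(r̄ − z·σ) = −(-1.4500 − 1.282 × 1.9883) = −(-3.9990) = 3.9990%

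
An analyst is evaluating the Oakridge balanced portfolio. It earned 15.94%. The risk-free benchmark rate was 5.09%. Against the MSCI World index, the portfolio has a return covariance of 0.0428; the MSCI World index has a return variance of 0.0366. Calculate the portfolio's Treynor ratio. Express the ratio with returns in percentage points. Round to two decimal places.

9.28

β = Cov / Var = 0.0428 / 0.0366 = 1.1694
Treynor = (Rp − Rf) / β = (15.94% − 5.09%) / 1.1694 = 10.85 / 1.1694 = 9.2783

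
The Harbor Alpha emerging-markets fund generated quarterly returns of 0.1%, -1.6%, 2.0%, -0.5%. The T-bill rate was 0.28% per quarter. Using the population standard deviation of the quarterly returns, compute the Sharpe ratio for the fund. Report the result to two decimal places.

r̄ = (0.1 − 1.6 + 2 − 0.5) / 4 = 0.0000%
Population std dev = √[6.8200 / 4] = 1.3058%
Sharpe = (r̄ − rf) / σ = (0.0000 − 0.28) / 1.3058 = -0.2800 / 1.3058 = -0.2144

-0.21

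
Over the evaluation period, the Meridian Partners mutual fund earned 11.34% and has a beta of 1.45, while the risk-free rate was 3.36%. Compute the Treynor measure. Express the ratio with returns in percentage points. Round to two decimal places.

5.50

Treynor = (Rp − Rf) / β = (11.34% − 3.36%) / 1.45 = 7.98 / 1.45 = 5.5034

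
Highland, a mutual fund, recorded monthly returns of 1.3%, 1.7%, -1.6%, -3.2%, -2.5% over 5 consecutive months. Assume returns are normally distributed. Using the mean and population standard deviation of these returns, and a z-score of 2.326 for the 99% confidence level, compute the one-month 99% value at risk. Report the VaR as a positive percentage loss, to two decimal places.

5.50

r̄ = (1.3 + 1.7 − 1.6 − 3.2 − 2.5) / 5 = -4.30 / 5 = -0.8600%
Σ(r − r̄)² = (1.3 − (-0.8600))² + (1.7 − (-0.8600))² + … = 19.9320
population σ = √(19.9320 / 5) = √3.9864 = 1.9966%
VaR = −(r̄ − z·σ) = −(-0.8600 − 2.326 × 1.9966) = −(-5.5041) = 5.5041%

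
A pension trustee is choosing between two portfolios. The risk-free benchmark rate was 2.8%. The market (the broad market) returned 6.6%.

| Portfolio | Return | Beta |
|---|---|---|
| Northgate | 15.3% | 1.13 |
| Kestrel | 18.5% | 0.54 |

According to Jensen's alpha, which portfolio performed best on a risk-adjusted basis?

Northgate: α = 15.3% − [2.8% + 1.13 × (6.6% − 2.8%)] = 8.206
Kestrel: α = 18.5% − [2.8% + 0.54 × (6.6% − 2.8%)] = 13.648
Highest: Kestrel (13.648).

Kestrel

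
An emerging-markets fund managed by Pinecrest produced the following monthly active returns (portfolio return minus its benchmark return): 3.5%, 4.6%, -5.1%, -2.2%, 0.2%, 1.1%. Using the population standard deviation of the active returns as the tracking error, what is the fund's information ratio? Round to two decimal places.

0.11

Mean return r̄ = 2.10 / 6 = 0.3500%
Population σ = √[Σ(r − r̄)² / 6] = √[64.7750 / 6] = √10.7958 = 3.2857%
IR = r̄ / tracking error = 0.3500 / 3.2857 = 0.1065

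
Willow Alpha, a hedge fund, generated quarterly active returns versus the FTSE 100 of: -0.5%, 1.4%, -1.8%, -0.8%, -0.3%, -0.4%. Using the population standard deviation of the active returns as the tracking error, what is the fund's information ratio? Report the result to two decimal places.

-0.42

Mean return r̄ = -2.40 / 6 = -0.4000%
Σ(r − r̄)² = (-0.5 − (-0.4000))² + (1.4 − (-0.4000))² + (-1.8 − (-0.4000))² + … = 5.3800
population σ = √(5.3800 / 6) = √0.8967 = 0.9469%
IR = r̄ / tracking error = -0.4000 / 0.9469 = -0.4224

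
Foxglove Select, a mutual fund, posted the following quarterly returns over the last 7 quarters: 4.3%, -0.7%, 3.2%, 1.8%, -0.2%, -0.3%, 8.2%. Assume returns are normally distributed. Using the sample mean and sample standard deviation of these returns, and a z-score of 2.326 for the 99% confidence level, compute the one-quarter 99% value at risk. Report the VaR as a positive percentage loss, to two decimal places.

5.14

μ = (4.3 − 0.7 + 3.2 + 1.8 − 0.2 − 0.3 + 8.2) / 7 = 2.3286%
Sample σ = √[Σ(r − μ)² / 6] = √[61.8743 / 6] = √10.3124 = 3.2113%
VaR = −(μ − z·σ) = −(2.3286 − 2.326 × 3.2113) = −(-5.1409) = 5.1409%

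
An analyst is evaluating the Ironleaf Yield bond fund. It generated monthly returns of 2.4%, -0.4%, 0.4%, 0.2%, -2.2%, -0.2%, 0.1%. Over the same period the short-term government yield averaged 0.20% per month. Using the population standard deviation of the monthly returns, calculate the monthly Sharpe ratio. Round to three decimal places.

-0.125

r̄ = (2.4 − 0.4 + 0.4 + 0.2 − 2.2 − 0.2 + 0.1) / 7 = 0.30 / 7 = 0.0429%
Σ(r − r̄)² = (2.4 − 0.0429)² + (-0.4 − 0.0429)² + (0.4 − 0.0429)² + … = 10.9971
σ = √[10.9971 / 7] = 1.2534%
Sharpe = (r̄ − rf) / σ = (0.0429 − 0.2) / 1.2534 = -0.1571 / 1.2534 = -0.1253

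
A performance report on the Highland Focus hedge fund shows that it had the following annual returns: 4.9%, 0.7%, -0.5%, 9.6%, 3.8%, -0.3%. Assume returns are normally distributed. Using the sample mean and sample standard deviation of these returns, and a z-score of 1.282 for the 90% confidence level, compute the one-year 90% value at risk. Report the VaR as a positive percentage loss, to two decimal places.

r̄ = (4.9 + 0.7 − 0.5 + 9.6 + 3.8 − 0.3) / 6 = 3.0333%
Σ(r − r̄)² = (4.9 − 3.0333)² + (0.7 − 3.0333)² + (-0.5 − 3.0333)² + … = 76.2333
σ = √[76.2333 / 5] = 3.9047%
VaR = −(r̄ − z·σ) = −(3.0333 − 1.282 × 3.9047) = −(-1.9725) = 1.9725%

1.97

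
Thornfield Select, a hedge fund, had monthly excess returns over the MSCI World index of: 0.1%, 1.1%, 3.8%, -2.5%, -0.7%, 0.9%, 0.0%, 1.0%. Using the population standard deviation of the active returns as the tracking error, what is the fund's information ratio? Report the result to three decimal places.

r̄ = (0.1 + 1.1 + 3.8 − 2.5 − 0.7 + 0.9 + 0 + 1) / 8 = 0.4625%
Population std dev = √[22.4988 / 8] = 1.6770%
IR = r̄ / tracking error = 0.4625 / 1.6770 = 0.2758

0.276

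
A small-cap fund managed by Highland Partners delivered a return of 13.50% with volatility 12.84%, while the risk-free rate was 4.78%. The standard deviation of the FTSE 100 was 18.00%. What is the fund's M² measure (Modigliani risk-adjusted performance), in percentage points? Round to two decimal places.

Sharpe = (Rp − Rf) / σp = (13.50% − 4.78%) / 12.84% = 0.6791
M² = Rf + Sharpe × σm = 4.78% + 0.6791 × 18.00% = 17.0038%

17.00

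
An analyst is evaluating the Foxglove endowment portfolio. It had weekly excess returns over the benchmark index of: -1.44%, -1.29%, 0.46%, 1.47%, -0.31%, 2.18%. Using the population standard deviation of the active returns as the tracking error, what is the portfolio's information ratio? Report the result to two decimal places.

μ = (-1.44 − 1.29 + 0.46 + 1.47 − 0.31 + 2.18) / 6 = 0.1783%
Σ(r − μ)² = 10.7679; population σ = √(10.7679/6) = 1.3396%
IR = μ / tracking error = 0.1783 / 1.3396 = 0.1331

0.13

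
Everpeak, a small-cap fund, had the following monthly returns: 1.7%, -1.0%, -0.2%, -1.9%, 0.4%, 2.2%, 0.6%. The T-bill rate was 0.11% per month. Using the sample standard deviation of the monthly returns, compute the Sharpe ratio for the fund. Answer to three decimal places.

Mean return r̄ = 1.80 / 7 = 0.2571%
Σ(r − r̄)² = (1.7 − 0.2571)² + (-1 − 0.2571)² + (-0.2 − 0.2571)² + … = 12.4371
sample σ = √(12.4371 / 6) = √2.0729 = 1.4398%
Sharpe = (r̄ − rf) / σ = (0.2571 − 0.11) / 1.4398 = 0.1471 / 1.4398 = 0.1022

0.102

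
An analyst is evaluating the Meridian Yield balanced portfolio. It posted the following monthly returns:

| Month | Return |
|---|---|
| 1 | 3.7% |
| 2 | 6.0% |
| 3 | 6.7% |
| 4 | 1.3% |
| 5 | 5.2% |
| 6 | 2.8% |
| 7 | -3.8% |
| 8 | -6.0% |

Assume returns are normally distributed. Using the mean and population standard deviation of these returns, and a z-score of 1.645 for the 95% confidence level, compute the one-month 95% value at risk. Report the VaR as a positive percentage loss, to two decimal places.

5.14

Mean return r̄ = 15.90 / 8 = 1.9875%
Population σ = √[Σ(r − r̄)² / 8] = √[149.9888 / 8] = √18.7486 = 4.3300%
VaR = −(r̄ − z·σ) = −(1.9875 − 1.645 × 4.3300) = −(-5.1354) = 5.1354%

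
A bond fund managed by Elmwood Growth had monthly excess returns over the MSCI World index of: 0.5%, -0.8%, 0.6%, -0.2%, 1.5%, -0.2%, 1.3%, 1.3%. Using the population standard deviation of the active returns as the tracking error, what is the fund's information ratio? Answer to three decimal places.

Mean return r̄ = 4.00 / 8 = 0.5000%
Σ(r − r̄)² = (0.5 − 0.5000)² + (-0.8 − 0.5000)² + … = 4.9600
σ = √[4.9600 / 8] = 0.7874%
IR = r̄ / tracking error = 0.5000 / 0.7874 = 0.6350

0.635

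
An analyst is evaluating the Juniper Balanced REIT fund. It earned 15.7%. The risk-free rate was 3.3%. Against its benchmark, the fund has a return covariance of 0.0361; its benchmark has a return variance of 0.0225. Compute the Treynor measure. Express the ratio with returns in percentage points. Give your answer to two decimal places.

β = Cov / Var = 0.0361 / 0.0225 = 1.6044
Treynor = (Rp − Rf) / β = (15.7% − 3.3%) / 1.6044 = 12.40 / 1.6044 = 7.7287

7.73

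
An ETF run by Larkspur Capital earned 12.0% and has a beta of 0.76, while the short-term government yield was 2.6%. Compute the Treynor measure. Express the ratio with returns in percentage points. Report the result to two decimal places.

12.37

Treynor = (Rp − Rf) / β = (12.0% − 2.6%) / 0.76 = 9.40 / 0.76 = 12.3684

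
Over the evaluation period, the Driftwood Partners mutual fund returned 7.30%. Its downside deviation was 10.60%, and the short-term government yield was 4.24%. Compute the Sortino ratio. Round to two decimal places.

0.29

Sortino = (Rp − Rf) / σd = (7.30% − 4.24%) / 10.60% = 3.06% / 10.60% = 0.2887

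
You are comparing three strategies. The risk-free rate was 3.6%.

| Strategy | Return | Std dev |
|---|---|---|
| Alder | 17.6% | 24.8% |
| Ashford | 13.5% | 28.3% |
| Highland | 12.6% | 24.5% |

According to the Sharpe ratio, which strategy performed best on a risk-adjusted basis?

Alder: Sharpe ratio = (17.6% − 3.6%) / 24.8% = 0.565
Ashford: Sharpe ratio = (13.5% − 3.6%) / 28.3% = 0.350
Highland: Sharpe ratio = (12.6% − 3.6%) / 24.5% = 0.367
Highest: Alder (0.565).

Alder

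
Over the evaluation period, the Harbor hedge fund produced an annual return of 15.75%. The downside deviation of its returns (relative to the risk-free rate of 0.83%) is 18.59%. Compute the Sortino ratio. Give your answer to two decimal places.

Sortino = (Rp − Rf) / σd = (15.75% − 0.83%) / 18.59% = 14.92% / 18.59% = 0.8026

0.80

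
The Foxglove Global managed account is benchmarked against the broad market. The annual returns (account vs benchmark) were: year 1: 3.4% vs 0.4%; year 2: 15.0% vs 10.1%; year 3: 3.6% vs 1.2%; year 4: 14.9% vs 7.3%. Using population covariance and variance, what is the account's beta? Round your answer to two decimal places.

r̄p = 9.2250%,  r̄m = 4.7500%
Cov = Σ(rp − r̄p)(rm − r̄m) / 4 = 22.6688
Var(rm) = Σ(rm − r̄m)² / 4 = 16.6625
β = Cov / Var = 22.6688 / 16.6625 = 1.3605

1.36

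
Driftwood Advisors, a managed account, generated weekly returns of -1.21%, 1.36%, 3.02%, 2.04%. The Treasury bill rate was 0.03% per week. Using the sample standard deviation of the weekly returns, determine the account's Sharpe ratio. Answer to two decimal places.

r̄ = (-1.21 + 1.36 + 3.02 + 2.04) / 4 = 1.3025%
Sample σ = √[Σ(r − r̄)² / 3] = √[9.8097 / 3] = √3.2699 = 1.8083%
Sharpe = (r̄ − rf) / σ = (1.3025 − 0.03) / 1.8083 = 1.2725 / 1.8083 = 0.7037

0.70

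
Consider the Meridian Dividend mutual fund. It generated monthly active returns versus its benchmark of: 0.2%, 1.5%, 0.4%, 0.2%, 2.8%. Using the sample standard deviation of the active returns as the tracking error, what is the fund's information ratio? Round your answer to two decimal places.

Mean return r̄ = 5.10 / 5 = 1.0200%
Sample σ = √[Σ(r − r̄)² / 4] = √[5.1280 / 4] = √1.2820 = 1.1323%
IR = r̄ / tracking error = 1.0200 / 1.1323 = 0.9008

0.90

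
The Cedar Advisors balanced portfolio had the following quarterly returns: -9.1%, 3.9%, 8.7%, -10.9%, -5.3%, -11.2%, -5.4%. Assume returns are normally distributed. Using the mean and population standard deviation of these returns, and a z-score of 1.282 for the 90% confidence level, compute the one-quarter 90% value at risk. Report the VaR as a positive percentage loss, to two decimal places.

Mean return μ = -29.30 / 7 = -4.1857%
Σ(r − μ)² = 352.5686; population σ = √(352.5686/7) = 7.0970%
VaR = −(μ − z·σ) = −(-4.1857 − 1.282 × 7.0970) = −(-13.2841) = 13.2841%

13.28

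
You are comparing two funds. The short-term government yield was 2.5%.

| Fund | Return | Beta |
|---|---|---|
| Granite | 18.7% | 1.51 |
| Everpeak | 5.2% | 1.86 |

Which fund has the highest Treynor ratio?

Granite

Granite: Treynor = (18.7% − 2.5%) / 1.51 = 10.728
Everpeak: Treynor = (5.2% − 2.5%) / 1.86 = 1.452
Highest: Granite (10.728).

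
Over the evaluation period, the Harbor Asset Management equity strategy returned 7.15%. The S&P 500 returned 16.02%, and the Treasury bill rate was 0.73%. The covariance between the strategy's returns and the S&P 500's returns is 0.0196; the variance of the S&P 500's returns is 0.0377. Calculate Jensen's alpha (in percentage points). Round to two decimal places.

-1.53

β = Cov / Var = 0.0196 / 0.0377 = 0.5199
E[R] = Rf + β(Rm − Rf) = 0.73% + 0.5199 × (16.02% − 0.73%) = 8.6793%
α = Rp − E[R] = 7.15% − 8.6793% = -1.5293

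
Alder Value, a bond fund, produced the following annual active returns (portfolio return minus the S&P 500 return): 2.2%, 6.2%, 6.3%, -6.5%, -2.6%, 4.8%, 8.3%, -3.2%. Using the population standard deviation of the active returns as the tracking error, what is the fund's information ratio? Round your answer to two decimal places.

0.38

Mean return r̄ = 15.50 / 8 = 1.9375%
Population std dev = √[204.1188 / 8] = 5.0512%
IR = r̄ / tracking error = 1.9375 / 5.0512 = 0.3836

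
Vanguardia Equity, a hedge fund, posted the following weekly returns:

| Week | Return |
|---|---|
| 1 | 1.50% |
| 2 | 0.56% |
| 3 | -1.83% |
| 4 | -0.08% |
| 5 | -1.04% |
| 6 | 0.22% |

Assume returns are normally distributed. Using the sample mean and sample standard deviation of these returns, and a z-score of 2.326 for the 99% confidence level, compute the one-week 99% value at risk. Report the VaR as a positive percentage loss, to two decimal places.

2.86

r̄ = (1.5 + 0.56 − 1.83 − 0.08 − 1.04 + 0.22) / 6 = -0.1117%
Σ(r − r̄)² = (1.5 − (-0.1117))² + (0.56 − (-0.1117))² + (-1.83 − (-0.1117))² + … = 6.9741
sample σ = √(6.9741 / 5) = √1.3948 = 1.1810%
VaR = −(r̄ − z·σ) = −(-0.1117 − 2.326 × 1.1810) = −(-2.8587) = 2.8587%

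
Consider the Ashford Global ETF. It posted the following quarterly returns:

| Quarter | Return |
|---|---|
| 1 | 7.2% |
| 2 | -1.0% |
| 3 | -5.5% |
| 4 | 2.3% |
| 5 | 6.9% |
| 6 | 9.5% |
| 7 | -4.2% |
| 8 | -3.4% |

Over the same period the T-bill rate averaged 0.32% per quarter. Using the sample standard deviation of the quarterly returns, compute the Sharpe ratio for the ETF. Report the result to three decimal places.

0.198

r̄ = (7.2 − 1 − 5.5 + 2.3 + 6.9 + 9.5 − 4.2 − 3.4) / 8 = 1.4750%
Σ(r − r̄)² = (7.2 − 1.4750)² + (-1 − 1.4750)² + … = 238.0350
sample σ = √(238.0350 / 7) = √34.0050 = 5.8314%
Sharpe = (r̄ − rf) / σ = (1.4750 − 0.32) / 5.8314 = 1.1550 / 5.8314 = 0.1981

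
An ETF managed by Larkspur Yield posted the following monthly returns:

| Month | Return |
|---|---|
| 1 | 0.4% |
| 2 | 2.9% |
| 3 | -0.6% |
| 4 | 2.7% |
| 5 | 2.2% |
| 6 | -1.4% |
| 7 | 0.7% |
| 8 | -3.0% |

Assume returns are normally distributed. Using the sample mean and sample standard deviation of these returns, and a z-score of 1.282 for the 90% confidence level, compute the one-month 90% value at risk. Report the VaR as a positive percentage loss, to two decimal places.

2.19

Mean return μ = 3.90 / 8 = 0.4875%
Sample std dev = √[30.6088 / 7] = 2.0911%
VaR = −(μ − z·σ) = −(0.4875 − 1.282 × 2.0911) = −(-2.1933) = 2.1933%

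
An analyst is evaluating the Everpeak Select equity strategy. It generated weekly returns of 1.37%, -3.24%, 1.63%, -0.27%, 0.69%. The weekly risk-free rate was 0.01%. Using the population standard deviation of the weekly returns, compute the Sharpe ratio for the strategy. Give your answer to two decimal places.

0.01

μ = (1.37 − 3.24 + 1.63 − 0.27 + 0.69) / 5 = 0.180 / 5 = 0.0360%
Σ(r − μ)² = 15.5739; population σ = √(15.5739/5) = 1.7649%
Sharpe = (μ − rf) / σ = (0.0360 − 0.01) / 1.7649 = 0.0260 / 1.7649 = 0.0147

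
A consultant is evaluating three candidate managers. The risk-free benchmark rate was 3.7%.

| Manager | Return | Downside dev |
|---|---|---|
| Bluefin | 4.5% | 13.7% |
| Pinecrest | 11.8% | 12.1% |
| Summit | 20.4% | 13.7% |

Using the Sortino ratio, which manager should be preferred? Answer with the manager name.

Summit

Bluefin: Sortino ratio = (4.5% − 3.7%) / 13.7% = 0.058
Pinecrest: Sortino ratio = (11.8% − 3.7%) / 12.1% = 0.669
Summit: Sortino ratio = (20.4% − 3.7%) / 13.7% = 1.219
Highest: Summit (1.219).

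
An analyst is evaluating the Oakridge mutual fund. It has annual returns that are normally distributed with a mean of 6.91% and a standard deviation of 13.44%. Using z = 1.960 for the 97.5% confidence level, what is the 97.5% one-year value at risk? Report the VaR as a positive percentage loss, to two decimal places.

VaR (as % loss) = −(μ − z·σ) = −(6.91% − 1.960 × 13.44%) = −(-19.4324%) = 19.4324%

19.43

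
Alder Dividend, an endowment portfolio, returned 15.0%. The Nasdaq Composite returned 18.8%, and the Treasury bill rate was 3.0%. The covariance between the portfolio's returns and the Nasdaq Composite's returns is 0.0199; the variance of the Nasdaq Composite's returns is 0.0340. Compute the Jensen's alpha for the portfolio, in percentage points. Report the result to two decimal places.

β = Cov / Var = 0.0199 / 0.0340 = 0.5853
E[R] = Rf + β(Rm − Rf) = 3.0% + 0.5853 × (18.8% − 3.0%) = 12.2477%
α = Rp − E[R] = 15.0% − 12.2477% = 2.7523

2.75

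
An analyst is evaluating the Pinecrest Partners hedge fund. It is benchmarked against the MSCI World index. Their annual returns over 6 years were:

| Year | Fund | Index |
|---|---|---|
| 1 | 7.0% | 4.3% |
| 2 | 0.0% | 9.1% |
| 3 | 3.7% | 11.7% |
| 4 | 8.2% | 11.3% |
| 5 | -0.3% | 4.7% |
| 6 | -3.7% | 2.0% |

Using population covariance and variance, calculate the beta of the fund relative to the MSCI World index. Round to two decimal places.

0.61

r̄p = 2.4833%,  r̄m = 7.1833%
Cov = Σ(rp − r̄p)(rm − r̄m) / 6 = 8.3681
Var(rm) = Σ(rm − r̄m)² / 6 = 13.7281
β = Cov / Var = 8.3681 / 13.7281 = 0.6096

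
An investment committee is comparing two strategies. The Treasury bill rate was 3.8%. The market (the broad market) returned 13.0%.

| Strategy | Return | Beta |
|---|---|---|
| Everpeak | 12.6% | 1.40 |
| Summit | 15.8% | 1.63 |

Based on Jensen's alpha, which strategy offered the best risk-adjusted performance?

Summit

Everpeak: α = 12.6% − [3.8% + 1.40 × (13.0% − 3.8%)] = -4.080
Summit: α = 15.8% − [3.8% + 1.63 × (13.0% − 3.8%)] = -2.996
Highest: Summit (-2.996).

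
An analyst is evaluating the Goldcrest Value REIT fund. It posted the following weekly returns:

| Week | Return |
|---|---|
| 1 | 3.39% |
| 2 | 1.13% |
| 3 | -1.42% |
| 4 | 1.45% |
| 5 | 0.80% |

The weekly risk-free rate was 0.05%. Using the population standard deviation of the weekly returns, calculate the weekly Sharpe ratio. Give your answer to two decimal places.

Mean return r̄ = 5.350 / 5 = 1.0700%
Σ(r − r̄)² = 11.8034; population σ = √(11.8034/5) = 1.5365%
Sharpe = (r̄ − rf) / σ = (1.0700 − 0.05) / 1.5365 = 1.0200 / 1.5365 = 0.6638

0.66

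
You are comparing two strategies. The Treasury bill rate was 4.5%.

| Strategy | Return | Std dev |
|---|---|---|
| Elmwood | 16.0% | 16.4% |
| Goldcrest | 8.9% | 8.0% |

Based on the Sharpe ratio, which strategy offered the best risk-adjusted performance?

Elmwood

Elmwood: Sharpe ratio = (16.0% − 4.5%) / 16.4% = 0.701
Goldcrest: Sharpe ratio = (8.9% − 4.5%) / 8.0% = 0.550
Highest: Elmwood (0.701).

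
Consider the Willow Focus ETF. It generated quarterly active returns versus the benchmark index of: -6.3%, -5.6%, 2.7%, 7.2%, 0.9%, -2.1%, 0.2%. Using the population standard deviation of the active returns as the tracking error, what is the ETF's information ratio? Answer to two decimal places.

-0.10

μ = (-6.3 − 5.6 + 2.7 + 7.2 + 0.9 − 2.1 + 0.2) / 7 = -3.00 / 7 = -0.4286%
Σ(r − μ)² = 134.1543; population σ = √(134.1543/7) = 4.3778%
IR = μ / tracking error = -0.4286 / 4.3778 = -0.0979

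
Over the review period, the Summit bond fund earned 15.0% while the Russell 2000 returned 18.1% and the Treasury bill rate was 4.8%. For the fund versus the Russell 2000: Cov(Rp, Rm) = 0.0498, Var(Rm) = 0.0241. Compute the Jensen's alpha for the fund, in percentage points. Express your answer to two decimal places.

-17.28

β = Cov / Var = 0.0498 / 0.0241 = 2.0664
E[R] = Rf + β(Rm − Rf) = 4.8% + 2.0664 × (18.1% − 4.8%) = 32.2831%
α = Rp − E[R] = 15.0% − 32.2831% = -17.2831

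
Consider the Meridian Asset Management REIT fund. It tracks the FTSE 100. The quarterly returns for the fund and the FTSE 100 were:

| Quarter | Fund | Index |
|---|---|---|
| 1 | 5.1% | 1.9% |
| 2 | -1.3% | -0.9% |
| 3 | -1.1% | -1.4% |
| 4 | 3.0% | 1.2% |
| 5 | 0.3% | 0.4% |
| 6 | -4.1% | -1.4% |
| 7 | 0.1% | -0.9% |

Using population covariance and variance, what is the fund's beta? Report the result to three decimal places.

2.088

r̄p = 0.2857%,  r̄m = -0.1571%
Cov = Σ(rp − r̄p)(rm − r̄m) / 7 = 3.1549
Var(rm) = Σ(rm − r̄m)² / 7 = 1.5110
β = Cov / Var = 3.1549 / 1.5110 = 2.0880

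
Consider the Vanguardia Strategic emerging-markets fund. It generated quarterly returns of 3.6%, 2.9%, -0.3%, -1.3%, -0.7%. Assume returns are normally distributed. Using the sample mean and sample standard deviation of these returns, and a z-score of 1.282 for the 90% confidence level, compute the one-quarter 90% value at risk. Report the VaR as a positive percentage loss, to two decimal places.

2.03

Mean return r̄ = 4.20 / 5 = 0.8400%
Sample std dev = √[20.1120 / 4] = 2.2423%
VaR = −(r̄ − z·σ) = −(0.8400 − 1.282 × 2.2423) = −(-2.0346) = 2.0346%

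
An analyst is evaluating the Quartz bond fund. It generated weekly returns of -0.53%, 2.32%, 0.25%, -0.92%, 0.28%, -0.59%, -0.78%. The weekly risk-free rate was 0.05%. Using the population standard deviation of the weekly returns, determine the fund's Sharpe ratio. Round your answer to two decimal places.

r̄ = (-0.53 + 2.32 + 0.25 − 0.92 + 0.28 − 0.59 − 0.78) / 7 = 0.030 / 7 = 0.0043%
Σ(r − r̄)² = 7.6070; population σ = √(7.6070/7) = 1.0425%
Sharpe = (r̄ − rf) / σ = (0.0043 − 0.05) / 1.0425 = -0.0457 / 1.0425 = -0.0438

-0.04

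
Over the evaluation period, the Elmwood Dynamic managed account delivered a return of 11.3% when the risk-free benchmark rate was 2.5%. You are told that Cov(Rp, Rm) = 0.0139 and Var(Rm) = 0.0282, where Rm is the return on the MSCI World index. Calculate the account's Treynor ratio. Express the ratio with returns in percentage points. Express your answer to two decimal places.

β = Cov / Var = 0.0139 / 0.0282 = 0.4929
Treynor = (Rp − Rf) / β = (11.3% − 2.5%) / 0.4929 = 8.80 / 0.4929 = 17.8535

17.85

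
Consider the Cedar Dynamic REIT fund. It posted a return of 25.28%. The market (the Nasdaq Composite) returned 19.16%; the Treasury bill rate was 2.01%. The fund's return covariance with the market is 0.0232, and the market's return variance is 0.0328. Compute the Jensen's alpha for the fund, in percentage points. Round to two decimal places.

β = Cov / Var = 0.0232 / 0.0328 = 0.7073
E[R] = Rf + β(Rm − Rf) = 2.01% + 0.7073 × (19.16% − 2.01%) = 14.1402%
α = Rp − E[R] = 25.28% − 14.1402% = 11.1398

11.14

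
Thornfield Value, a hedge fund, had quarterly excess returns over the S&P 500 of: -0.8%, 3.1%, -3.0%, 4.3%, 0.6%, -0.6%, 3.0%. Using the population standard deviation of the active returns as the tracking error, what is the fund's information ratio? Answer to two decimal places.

Mean return μ = 6.60 / 7 = 0.9429%
Population std dev = √[41.2371 / 7] = 2.4271%
IR = μ / tracking error = 0.9429 / 2.4271 = 0.3885

0.39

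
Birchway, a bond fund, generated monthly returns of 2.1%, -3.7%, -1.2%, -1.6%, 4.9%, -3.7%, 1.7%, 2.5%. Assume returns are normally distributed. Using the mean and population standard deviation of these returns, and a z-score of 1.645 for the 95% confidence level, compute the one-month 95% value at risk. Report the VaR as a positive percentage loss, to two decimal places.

4.70

μ = (2.1 − 3.7 − 1.2 − 1.6 + 4.9 − 3.7 + 1.7 + 2.5) / 8 = 1.00 / 8 = 0.1250%
Σ(r − μ)² = (2.1 − 0.1250)² + (-3.7 − 0.1250)² + (-1.2 − 0.1250)² + … = 68.8150
σ = √[68.8150 / 8] = 2.9329%
VaR = −(μ − z·σ) = −(0.1250 − 1.645 × 2.9329) = −(-4.6996) = 4.6996%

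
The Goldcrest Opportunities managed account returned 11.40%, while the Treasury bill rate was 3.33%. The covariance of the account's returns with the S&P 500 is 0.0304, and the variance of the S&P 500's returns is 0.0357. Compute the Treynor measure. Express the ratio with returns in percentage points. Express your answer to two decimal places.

9.48

β = Cov / Var = 0.0304 / 0.0357 = 0.8515
Treynor = (Rp − Rf) / β = (11.40% − 3.33%) / 0.8515 = 8.07 / 0.8515 = 9.4774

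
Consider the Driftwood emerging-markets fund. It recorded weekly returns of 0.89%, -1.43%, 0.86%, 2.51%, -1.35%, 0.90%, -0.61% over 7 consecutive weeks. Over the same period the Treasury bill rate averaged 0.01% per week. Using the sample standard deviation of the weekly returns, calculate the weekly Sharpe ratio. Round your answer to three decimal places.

0.169

r̄ = (0.89 − 1.43 + 0.86 + 2.51 − 1.35 + 0.9 − 0.61) / 7 = 0.2529%
Sample σ = √[Σ(r − r̄)² / 6] = √[12.4337 / 6] = √2.0723 = 1.4395%
Sharpe = (r̄ − rf) / σ = (0.2529 − 0.01) / 1.4395 = 0.2429 / 1.4395 = 0.1687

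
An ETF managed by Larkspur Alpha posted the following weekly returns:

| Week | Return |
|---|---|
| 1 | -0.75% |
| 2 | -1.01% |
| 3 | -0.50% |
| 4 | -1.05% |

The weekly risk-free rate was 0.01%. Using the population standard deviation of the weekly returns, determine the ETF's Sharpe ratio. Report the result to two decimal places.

μ = (-0.75 − 1.01 − 0.5 − 1.05) / 4 = -0.8275%
Σ(r − μ)² = (-0.75 − (-0.8275))² + (-1.01 − (-0.8275))² + (-0.5 − (-0.8275))² + … = 0.1961
σ = √[0.1961 / 4] = 0.2214%
Sharpe = (μ − rf) / σ = (-0.8275 − 0.01) / 0.2214 = -0.8375 / 0.2214 = -3.7827

-3.78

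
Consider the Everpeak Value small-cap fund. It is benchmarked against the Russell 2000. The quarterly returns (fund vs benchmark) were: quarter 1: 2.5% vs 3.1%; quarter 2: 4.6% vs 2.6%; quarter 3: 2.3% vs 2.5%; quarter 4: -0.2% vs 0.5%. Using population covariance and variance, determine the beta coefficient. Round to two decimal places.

1.36

r̄p = 2.3000%,  r̄m = 2.1750%
Cov = Σ(rp − r̄p)(rm − r̄m) / 4 = 1.3375
Var(rm) = Σ(rm − r̄m)² / 4 = 0.9869
β = Cov / Var = 1.3375 / 0.9869 = 1.3553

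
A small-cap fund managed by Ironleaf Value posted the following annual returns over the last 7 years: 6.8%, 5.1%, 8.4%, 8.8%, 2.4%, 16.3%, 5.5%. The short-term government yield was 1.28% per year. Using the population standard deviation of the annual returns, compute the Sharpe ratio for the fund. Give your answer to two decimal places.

r̄ = (6.8 + 5.1 + 8.4 + 8.8 + 2.4 + 16.3 + 5.5) / 7 = 7.6143%
Population std dev = √[116.1086 / 7] = 4.0727%
Sharpe = (r̄ − rf) / σ = (7.6143 − 1.28) / 4.0727 = 6.3343 / 4.0727 = 1.5553

1.56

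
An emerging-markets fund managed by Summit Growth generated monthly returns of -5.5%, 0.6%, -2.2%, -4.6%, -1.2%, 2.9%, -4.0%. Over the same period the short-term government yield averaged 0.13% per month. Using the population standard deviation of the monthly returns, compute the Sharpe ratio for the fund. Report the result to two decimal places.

-0.76

r̄ = (-5.5 + 0.6 − 2.2 − 4.6 − 1.2 + 2.9 − 4) / 7 = -2.0000%
Population std dev = √[54.4600 / 7] = 2.7893%
Sharpe = (r̄ − rf) / σ = (-2.0000 − 0.13) / 2.7893 = -2.1300 / 2.7893 = -0.7636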